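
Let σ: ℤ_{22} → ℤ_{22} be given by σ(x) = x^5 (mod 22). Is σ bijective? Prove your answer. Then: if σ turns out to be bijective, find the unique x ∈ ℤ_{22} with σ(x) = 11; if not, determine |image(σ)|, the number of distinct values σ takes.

6

σ(1) = 1^5 = 1.
σ(3): Repeated squaring mod 22: 3^1 ≡ 3, 3^2 ≡ 3² = 9, 3^4 ≡ 9² = 81 ≡ 15. Since 5 = 4 + 1, 3^5 ≡ 15·3: 15·3 = 45 ≡ 1. So 3^5 ≡ 1 (mod 22).
So σ(1) = σ(3) = 1 while 1 ≠ 3, thus σ is not injective, hence not bijective.
Since σ is not bijective, we determine |image(σ)|. Computing x^5 mod 22 for each x (by repeated squaring, reducing mod 22 at every step), the values σ(0), σ(1), …, σ(21) are: 0, 1, 10, 1, 12, 1, 10, 21, 10, 1, 10, 11, 12, 21, 12, 1, 12, 21, 10, 21, 12, 21.
The distinct values are {0, 1, 10, 11, 12, 21}; there are 6 of them.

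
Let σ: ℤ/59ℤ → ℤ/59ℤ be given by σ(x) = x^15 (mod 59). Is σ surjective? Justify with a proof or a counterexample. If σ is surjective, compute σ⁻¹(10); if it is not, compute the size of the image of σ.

18

Since 59 is prime, the nonzero elements of ℤ/59ℤ form a cyclic group of order 58.
As gcd(15, 58) = 1, raising to the 15th power is a bijection on this group: if x_1^15 ≡ x_2^15 then (x_1x_2^{−1})^15 = 1, and the only element of order dividing gcd(15, 58) = 1 is 1, so x_1 = x_2.
With σ(0) = 0 this makes σ injective on all of ℤ/59ℤ, hence bijective (finite equal-size domain and codomain). In particular σ is surjective.
Since σ is surjective, we find the preimage of 10. The inverse of x ↦ x^15 on (ℤ/59ℤ)^× is x ↦ x^31, because 15·31 = 465 = 8·58 + 1 ≡ 1 (mod 58) and x^{58} = 1 for x ≠ 0 (Fermat). So σ⁻¹(10) = 10^31 mod 59.
Repeated squaring mod 59: 10^1 ≡ 10, 10^2 ≡ 10² = 100 ≡ 41, 10^4 ≡ 41² = 1681 ≡ 29, 10^8 ≡ 29² = 841 ≡ 15, 10^16 ≡ 15² = 225 ≡ 48. Since 31 = 16 + 8 + 4 + 2 + 1, 10^31 ≡ 48·15·29·41·10: 48·15 = 720 ≡ 12, then 12·29 = 348 ≡ 53, then 53·41 = 2173 ≡ 49, then 49·10 = 490 ≡ 18. So 10^31 ≡ 18 (mod 59).
Hence σ⁻¹(10) = 18.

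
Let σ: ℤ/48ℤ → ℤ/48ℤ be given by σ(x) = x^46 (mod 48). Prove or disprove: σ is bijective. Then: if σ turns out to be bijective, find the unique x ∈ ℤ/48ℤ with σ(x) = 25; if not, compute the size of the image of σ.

σ(2): Repeated squaring mod 48: 2^1 ≡ 2, 2^2 ≡ 2² = 4, 2^4 ≡ 4² = 16, 2^8 ≡ 16² = 256 ≡ 16, 2^16 ≡ 16² = 256 ≡ 16, 2^32 ≡ 16² = 256 ≡ 16. Since 46 = 32 + 8 + 4 + 2, 2^46 ≡ 16·16·16·4: 16·16 = 256 ≡ 16, then 16·16 = 256 ≡ 16, then 16·4 = 64 ≡ 16. So 2^46 ≡ 16 (mod 48).
σ(4): Repeated squaring mod 48: 4^1 ≡ 4, 4^2 ≡ 4² = 16, 4^4 ≡ 16² = 256 ≡ 16, 4^8 ≡ 16² = 256 ≡ 16, 4^16 ≡ 16² = 256 ≡ 16, 4^32 ≡ 16² = 256 ≡ 16. Since 46 = 32 + 8 + 4 + 2, 4^46 ≡ 16·16·16·16: 16·16 = 256 ≡ 16, then 16·16 = 256 ≡ 16, then 16·16 = 256 ≡ 16. So 4^46 ≡ 16 (mod 48).
So σ(2) = σ(4) = 16 while 2 ≠ 4, so σ is not injective, hence not bijective.
Since σ is not bijective, we determine |image(σ)|. Computing x^46 mod 48 for each x (by repeated squaring, reducing mod 48 at every step), the values σ(0), σ(1), …, σ(47) are: 0, 1, 16, 9, 16, 25, 0, 1, 16, 33, 16, 25, 0, 25, 16, 33, 16, 1, 0, 25, 16, 9, 16, 1, 0, 1, 16, 9, 16, 25, 0, 1, 16, 33, 16, 25, 0, 25, 16, 33, 16, 1, 0, 25, 16, 9, 16, 1.
The distinct values are {0, 1, 9, 16, 25, 33}; there are 6 of them.

6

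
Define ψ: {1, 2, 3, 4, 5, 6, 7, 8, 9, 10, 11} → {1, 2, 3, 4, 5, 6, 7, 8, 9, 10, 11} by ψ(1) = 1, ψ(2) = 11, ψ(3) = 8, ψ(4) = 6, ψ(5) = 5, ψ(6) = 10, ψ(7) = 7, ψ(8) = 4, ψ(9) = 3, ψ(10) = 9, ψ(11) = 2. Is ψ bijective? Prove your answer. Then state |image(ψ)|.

11

The values 1, 11, 8, 6, 5, 10, 7, 4, 3, 9, 2 are a permutation of {1, 2, 3, 4, 5, 6, 7, 8, 9, 10, 11}: each element appears exactly once.
So ψ is injective and surjective, hence bijective.
The image of ψ is {1, 2, 3, 4, 5, 6, 7, 8, 9, 10, 11}, which has 11 elements.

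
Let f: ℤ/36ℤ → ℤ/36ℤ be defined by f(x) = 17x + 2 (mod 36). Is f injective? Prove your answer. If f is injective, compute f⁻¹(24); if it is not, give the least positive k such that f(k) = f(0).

Suppose f(x_1) = f(x_2) in ℤ/36ℤ. Then 17x_1 + 2 ≡ 17x_2 + 2 (mod 36), so 17(x_1 − x_2) ≡ 0 (mod 36).
Since gcd(17, 36) = 1, 17 is invertible modulo 36, hence x_1 − x_2 ≡ 0 (mod 36), i.e. x_1 = x_2.
So f is injective.
We now compute 17⁻¹ mod 36 explicitly. Euclid's algorithm: 36 = 2·17 + 2, 17 = 8·2 + 1; back-substituting gives 1 = 17·17 − 8·36, so 17⁻¹ ≡ 17 (mod 36).
Since f is injective, we find f⁻¹(24): we need 17x ≡ 24 − 2 ≡ 22 (mod 36). Using 17⁻¹ = 17: x ≡ 17·22 = 374 = 10·36 + 14, so x = 14.
Check: f(14) = 17·14 + 2 = 240 = 6·36 + 24 ≡ 24 (mod 36).

14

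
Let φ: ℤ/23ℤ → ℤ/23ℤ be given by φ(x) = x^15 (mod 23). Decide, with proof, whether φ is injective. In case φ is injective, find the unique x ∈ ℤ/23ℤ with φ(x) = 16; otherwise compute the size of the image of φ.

2

Since 23 is prime, the nonzero elements of ℤ/23ℤ form a cyclic group of order 22.
As gcd(15, 22) = 1, raising to the 15th power is a bijection on this group: if u^15 ≡ v^15 then (uv^{−1})^15 = 1, and the only element of order dividing gcd(15, 22) = 1 is 1, so u = v.
With φ(0) = 0 this makes φ injective on all of ℤ/23ℤ, hence bijective (finite equal-size domain and codomain). In particular φ is injective.
Since φ is injective, we find the preimage of 16. The inverse of x ↦ x^15 on (ℤ/23ℤ)^× is x ↦ x^3, because 15·3 = 45 = 2·22 + 1 ≡ 1 (mod 22) and x^{22} = 1 for x ≠ 0 (Fermat). So φ⁻¹(16) = 16^3 mod 23.
Repeated squaring mod 23: 16^1 ≡ 16, 16^2 ≡ 16² = 256 ≡ 3. Since 3 = 2 + 1, 16^3 ≡ 3·16: 3·16 = 48 ≡ 2. So 16^3 ≡ 2 (mod 23).
Hence φ⁻¹(16) = 2.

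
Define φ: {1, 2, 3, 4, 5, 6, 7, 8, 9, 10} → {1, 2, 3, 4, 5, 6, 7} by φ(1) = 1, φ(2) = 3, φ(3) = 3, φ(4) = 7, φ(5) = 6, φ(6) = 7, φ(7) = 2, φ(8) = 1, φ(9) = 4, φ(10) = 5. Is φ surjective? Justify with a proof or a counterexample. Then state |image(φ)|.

Every element of the codomain has a preimage: 1 = φ(1), 2 = φ(7), 3 = φ(2), 4 = φ(9), 5 = φ(10), 6 = φ(5), 7 = φ(4).
So φ is surjective.
The image of φ is {1, 2, 3, 4, 5, 6, 7}, which has 7 elements.

7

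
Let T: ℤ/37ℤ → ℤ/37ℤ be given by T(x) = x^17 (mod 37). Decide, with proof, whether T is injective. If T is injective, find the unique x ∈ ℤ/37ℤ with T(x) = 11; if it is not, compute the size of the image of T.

27

Since 37 is prime, the nonzero elements of ℤ/37ℤ form a cyclic group of order 36.
As gcd(17, 36) = 1, raising to the 17th power is a bijection on this group: if u^17 ≡ v^17 then (uv^{−1})^17 = 1, and the only element of order dividing gcd(17, 36) = 1 is 1, so u = v.
With T(0) = 0 this makes T injective on all of ℤ/37ℤ, hence bijective (finite equal-size domain and codomain). In particular T is injective.
Since T is injective, we find the preimage of 11. The inverse of x ↦ x^17 on (ℤ/37ℤ)^× is x ↦ x^17, because 17·17 = 289 = 8·36 + 1 ≡ 1 (mod 36) and x^{36} = 1 for x ≠ 0 (Fermat). So T⁻¹(11) = 11^17 mod 37.
Repeated squaring mod 37: 11^1 ≡ 11, 11^2 ≡ 11² = 121 ≡ 10, 11^4 ≡ 10² = 100 ≡ 26, 11^8 ≡ 26² = 676 ≡ 10, 11^16 ≡ 10² = 100 ≡ 26. Since 17 = 16 + 1, 11^17 ≡ 26·11: 26·11 = 286 ≡ 27. So 11^17 ≡ 27 (mod 37).
Hence T⁻¹(11) = 27.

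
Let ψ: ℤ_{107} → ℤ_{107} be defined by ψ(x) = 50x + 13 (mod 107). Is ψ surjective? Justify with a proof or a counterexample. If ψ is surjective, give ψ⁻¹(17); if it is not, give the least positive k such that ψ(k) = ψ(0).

Since gcd(50, 107) = 1, 50 is invertible modulo 107. Euclid's algorithm: 107 = 2·50 + 7, 50 = 7·7 + 1; back-substituting gives 1 = 15·50 − 7·107, so 50⁻¹ ≡ 15 (mod 107).
For any y ∈ ℤ_{107}, x = 15(y − 13) mod 107 satisfies ψ(x) = 50·15(y − 13) + 13 ≡ y (since 50·15 ≡ 1 mod 107). So every y has a preimage.
Thus ψ is surjective.
Since ψ is surjective, we compute ψ⁻¹(17): solve 50x + 13 ≡ 17 (mod 107), i.e. 50x ≡ 4 (mod 107).
Multiplying by 50⁻¹ = 15 gives x ≡ 15·4 = 60 ≡ 60 (mod 107).
Check: ψ(60) = 50·60 + 13 = 3013 = 28·107 + 17 ≡ 17 (mod 107).

60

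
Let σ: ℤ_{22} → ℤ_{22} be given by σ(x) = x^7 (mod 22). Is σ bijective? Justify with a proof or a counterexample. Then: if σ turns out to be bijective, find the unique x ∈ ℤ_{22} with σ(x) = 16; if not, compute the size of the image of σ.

4

Computing x^7 mod 22 for each x (by repeated squaring, reducing mod 22 at every step), the values σ(0), σ(1), …, σ(21) are: 0, 1, 18, 9, 16, 3, 8, 17, 2, 15, 10, 11, 12, 7, 20, 5, 14, 19, 6, 13, 4, 21.
Every element of ℤ_{22} appears exactly once in this list, so σ is a bijection, and in particular bijective.
Since σ is bijective, we read off the preimage of 16 from the same table: σ(4) = 16, so σ⁻¹(16) = 4.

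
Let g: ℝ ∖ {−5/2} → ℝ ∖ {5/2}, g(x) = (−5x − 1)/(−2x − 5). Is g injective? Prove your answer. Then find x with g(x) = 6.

-29/7

Suppose g(u) = g(v). Cross-multiplying: (−5u − 1)(−2v − 5) = (−5v − 1)(−2u − 5).
Expanding both sides and cancelling the symmetric terms leaves 23·(u − v) = 0. Since 23 ≠ 0, u = v. Hence g is injective.
Solving g(x) = 6: cross-multiplying gives −5x − 1 = 6(−2x − 5), which rearranges to 7x = −29, so x = −29/7.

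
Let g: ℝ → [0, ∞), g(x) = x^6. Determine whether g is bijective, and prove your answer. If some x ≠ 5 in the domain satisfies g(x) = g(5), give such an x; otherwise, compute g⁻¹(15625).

g(5) = 15625 = (−5)^6 = g(−5) (since 6 is even), with 5 ≠ −5. So g is not injective, hence not bijective.
For the follow-up, such an x exists: taking x = −5 ∈ ℝ gives g(−5) = 15625 = g(5) with −5 ≠ 5.

-5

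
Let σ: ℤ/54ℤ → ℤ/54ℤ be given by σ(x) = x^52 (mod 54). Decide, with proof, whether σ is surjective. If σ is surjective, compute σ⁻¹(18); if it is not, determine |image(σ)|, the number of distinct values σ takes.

20

σ(0) = 0^52 = 0.
σ(6): Repeated squaring mod 54: 6^1 ≡ 6, 6^2 ≡ 6² = 36, 6^4 ≡ 36² = 1296 ≡ 0, 6^8 ≡ 0² = 0, 6^16 ≡ 0² = 0, 6^32 ≡ 0² = 0. Since 52 = 32 + 16 + 4, 6^52 ≡ 0·0·0: 0·0 = 0, then 0·0 = 0. So 6^52 ≡ 0 (mod 54).
So σ(0) = σ(6) = 0 while 0 ≠ 6, therefore σ is not injective.
A non-injective map from the 54-element set ℤ/54ℤ to itself takes at most 53 distinct values, so it cannot be surjective. Therefore σ is not surjective.
Since σ is not surjective, we determine |image(σ)|. Computing x^52 mod 54 for each x (by repeated squaring, reducing mod 54 at every step), the values σ(0), σ(1), …, σ(53) are: 0, 1, 34, 27, 22, 13, 0, 43, 46, 27, 10, 25, 0, 31, 4, 27, 52, 37, 0, 19, 16, 27, 40, 49, 0, 7, 28, 27, 28, 7, 0, 49, 40, 27, 16, 19, 0, 37, 52, 27, 4, 31, 0, 25, 10, 27, 46, 43, 0, 13, 22, 27, 34, 1.
The distinct values are {0, 1, 4, 7, 10, 13, 16, 19, 22, 25, 27, 28, 31, 34, 37, 40, 43, 46, 49, 52}; there are 20 of them.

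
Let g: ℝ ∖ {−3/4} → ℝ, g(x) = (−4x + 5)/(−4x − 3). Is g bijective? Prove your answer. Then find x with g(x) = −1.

If g(x) = 1, cross-multiplying gives −4(−4x + 5) = −4(−4x − 3), which simplifies to −20 = 12 — false.  So 1 has no preimage and g is not surjective.
Therefore g is not bijective.
Solving g(x) = −1: cross-multiplying gives −4x + 5 = −1(−4x − 3), which rearranges to −8x = −2, so x = 1/4.

1/4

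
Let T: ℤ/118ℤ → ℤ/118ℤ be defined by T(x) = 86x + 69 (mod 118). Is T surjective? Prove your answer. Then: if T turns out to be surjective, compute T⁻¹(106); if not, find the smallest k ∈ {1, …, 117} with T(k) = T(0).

59

Since gcd(86, 118) = 2, we have 86x ≡ 0 (mod 2) for all x, so T(x) ≡ 1 (mod 2).
But 0 ≢ 1 (mod 2), so 0 ∈ ℤ/118ℤ has no preimage. Thus T is not surjective.
Since T is not surjective, we find the least positive k with T(k) = T(0): this means 86k ≡ 0 (mod 118), i.e. 118 ∣ 86k. Since gcd(86, 118) = 2, dividing through by 2 this holds exactly when 59 ∣ 43k, and as gcd(43, 59) = 1, exactly when 59 ∣ k.
The smallest positive such k is 59.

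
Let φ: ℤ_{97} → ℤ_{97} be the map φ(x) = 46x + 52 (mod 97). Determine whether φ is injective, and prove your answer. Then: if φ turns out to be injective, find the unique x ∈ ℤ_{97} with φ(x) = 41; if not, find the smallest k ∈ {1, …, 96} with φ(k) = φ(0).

82

If φ(u) = φ(v), then 46u ≡ 46v (mod 97). Because gcd(46, 97) = 1, we may cancel 46 to get u ≡ v (mod 97).
So φ is injective.
We now compute 46⁻¹ mod 97 explicitly. Euclid's algorithm: 97 = 2·46 + 5, 46 = 9·5 + 1; back-substituting gives 1 = 19·46 − 9·97, so 46⁻¹ ≡ 19 (mod 97).
Since φ is injective, we find φ⁻¹(41): we need 46x ≡ 41 − 52 ≡ 86 (mod 97). Using 46⁻¹ = 19: x ≡ 19·86 = 1634 = 16·97 + 82, so x = 82.
Check: φ(82) = 46·82 + 52 = 3824 = 39·97 + 41 ≡ 41 (mod 97).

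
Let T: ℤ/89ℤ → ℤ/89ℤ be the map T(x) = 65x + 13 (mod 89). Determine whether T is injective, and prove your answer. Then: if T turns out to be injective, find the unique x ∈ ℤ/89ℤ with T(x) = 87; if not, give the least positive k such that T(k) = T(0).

Suppose T(s) = T(t) in ℤ/89ℤ. Then 65s + 13 ≡ 65t + 13 (mod 89), thus 65(s − t) ≡ 0 (mod 89).
Since gcd(65, 89) = 1, 65 is invertible modulo 89, therefore s − t ≡ 0 (mod 89), i.e. s = t.
Therefore T is injective.
We now compute 65⁻¹ mod 89 explicitly. Euclid's algorithm: 89 = 1·65 + 24, 65 = 2·24 + 17, 24 = 1·17 + 7, 17 = 2·7 + 3, 7 = 2·3 + 1; back-substituting gives 1 = 63·65 − 46·89, so 65⁻¹ ≡ 63 (mod 89).
Since T is injective, we find T⁻¹(87): we need 65x ≡ 87 − 13 ≡ 74 (mod 89). Using 65⁻¹ = 63: x ≡ 63·74 = 4662 = 52·89 + 34, so x = 34.
Check: T(34) = 65·34 + 13 = 2223 = 24·89 + 87 ≡ 87 (mod 89).

34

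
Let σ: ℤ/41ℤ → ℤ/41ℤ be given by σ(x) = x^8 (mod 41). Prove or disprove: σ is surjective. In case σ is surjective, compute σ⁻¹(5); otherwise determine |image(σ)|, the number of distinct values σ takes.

6

σ(1) = 1^8 = 1.
σ(3): Repeated squaring mod 41: 3^1 ≡ 3, 3^2 ≡ 3² = 9, 3^4 ≡ 9² = 81 ≡ 40, 3^8 ≡ 40² = 1600 ≡ 1. So 3^8 ≡ 1 (mod 41).
So σ(1) = σ(3) = 1 while 1 ≠ 3, hence σ is not injective.
A non-injective map from the 41-element set ℤ/41ℤ to itself takes at most 40 distinct values, so it cannot be surjective. So σ is not surjective.
Since σ is not surjective, we determine |image(σ)|. Computing x^8 mod 41 for each x (by repeated squaring, reducing mod 41 at every step), the values σ(0), σ(1), …, σ(40) are: 0, 1, 10, 1, 18, 18, 10, 37, 16, 1, 16, 16, 18, 10, 1, 18, 37, 16, 10, 37, 37, 37, 37, 10, 16, 37, 18, 1, 10, 18, 16, 16, 1, 16, 37, 10, 18, 18, 1, 10, 1.
The distinct values are {0, 1, 10, 16, 18, 37}; there are 6 of them.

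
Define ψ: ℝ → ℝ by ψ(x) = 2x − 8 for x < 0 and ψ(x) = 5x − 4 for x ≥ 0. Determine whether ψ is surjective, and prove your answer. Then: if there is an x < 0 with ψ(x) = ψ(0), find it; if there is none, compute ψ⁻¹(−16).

Both pieces are strictly increasing (slopes 2 and 5), so each is injective on its own interval.
The left piece maps (−∞, 0) onto (−∞, −8); the right piece maps [0, ∞) onto [−4, ∞).
The union (−∞, −8) ∪ [−4, ∞) omits the interval between −8 and −4; in particular −8 has no preimage. So ψ is not surjective.
Because the two images are disjoint, no x < 0 has ψ(x) = ψ(0), so we compute ψ⁻¹(−16): −16 lies in (−∞, −8), so solve 2x − 8 = −16: x = (−16 + 8)/2 = −4.

-4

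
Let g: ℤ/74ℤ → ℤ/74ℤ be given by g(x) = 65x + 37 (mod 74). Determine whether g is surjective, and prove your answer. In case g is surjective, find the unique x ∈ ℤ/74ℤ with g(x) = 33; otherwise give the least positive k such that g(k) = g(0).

Since gcd(65, 74) = 1, 65 is invertible modulo 74. Euclid's algorithm: 74 = 1·65 + 9, 65 = 7·9 + 2, 9 = 4·2 + 1; back-substituting gives 1 = 41·65 − 36·74, so 65⁻¹ ≡ 41 (mod 74).
Then y ↦ 41(y − 37) is a two-sided inverse to g, so every y ∈ ℤ/74ℤ has a preimage.
So g is surjective.
Since g is surjective, we find g⁻¹(33): we need 65x ≡ 33 − 37 ≡ 70 (mod 74). Using 65⁻¹ = 41: x ≡ 41·70 = 2870 = 38·74 + 58, so x = 58.
Check: g(58) = 65·58 + 37 = 3807 = 51·74 + 33 ≡ 33 (mod 74).

58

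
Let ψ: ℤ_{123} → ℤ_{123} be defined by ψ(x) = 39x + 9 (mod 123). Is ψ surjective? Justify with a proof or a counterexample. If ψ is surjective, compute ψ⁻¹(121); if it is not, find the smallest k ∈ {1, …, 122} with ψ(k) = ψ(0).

By definition, surjectivity means every element of the codomain has a preimage under ψ.
Since gcd(39, 123) = 3, we have 39x ≡ 0 (mod 3) for all x, so ψ(x) ≡ 0 (mod 3).
But 1 ≢ 0 (mod 3), so 1 ∈ ℤ_{123} has no preimage. Hence ψ is not surjective.
Since ψ is not surjective, we find the least positive k with ψ(k) = ψ(0): this means 39k ≡ 0 (mod 123), i.e. 123 ∣ 39k. Since gcd(39, 123) = 3, dividing through by 3 this holds exactly when 41 ∣ 13k, and as gcd(13, 41) = 1, exactly when 41 ∣ k.
The smallest positive such k is 41.

41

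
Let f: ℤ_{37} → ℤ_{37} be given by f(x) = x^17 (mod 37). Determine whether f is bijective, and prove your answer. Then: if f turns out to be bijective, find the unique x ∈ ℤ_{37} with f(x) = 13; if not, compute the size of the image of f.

17

Since 37 is prime, the nonzero elements of ℤ_{37} form a cyclic group of order 36.
As gcd(17, 36) = 1, raising to the 17th power is a bijection on this group: if s^17 ≡ t^17 then (st^{−1})^17 = 1, and the only element of order dividing gcd(17, 36) = 1 is 1, so s = t.
With f(0) = 0 this makes f injective on all of ℤ_{37}, hence bijective (finite equal-size domain and codomain). In particular f is bijective.
Since f is bijective, we find the preimage of 13. The inverse of x ↦ x^17 on (ℤ_{37})^× is x ↦ x^17, because 17·17 = 289 = 8·36 + 1 ≡ 1 (mod 36) and x^{36} = 1 for x ≠ 0 (Fermat). So f⁻¹(13) = 13^17 mod 37.
Repeated squaring mod 37: 13^1 ≡ 13, 13^2 ≡ 13² = 169 ≡ 21, 13^4 ≡ 21² = 441 ≡ 34, 13^8 ≡ 34² = 1156 ≡ 9, 13^16 ≡ 9² = 81 ≡ 7. Since 17 = 16 + 1, 13^17 ≡ 7·13: 7·13 = 91 ≡ 17. So 13^17 ≡ 17 (mod 37).
Hence f⁻¹(13) = 17.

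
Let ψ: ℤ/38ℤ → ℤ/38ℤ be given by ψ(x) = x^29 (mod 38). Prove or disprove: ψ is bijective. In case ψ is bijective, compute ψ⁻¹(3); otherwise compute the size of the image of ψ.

15

Computing x^29 mod 38 for each x (by repeated squaring, reducing mod 38 at every step), the values ψ(0), ψ(1), …, ψ(37) are: 0, 1, 34, 29, 16, 25, 36, 11, 12, 5, 14, 7, 8, 21, 32, 3, 28, 23, 18, 19, 20, 15, 10, 35, 6, 17, 30, 31, 24, 33, 26, 27, 2, 13, 22, 9, 4, 37.
Every element of ℤ/38ℤ appears exactly once in this list, so ψ is a bijection, and in particular bijective.
Since ψ is bijective, we read off the preimage of 3 from the same table: ψ(15) = 3, so ψ⁻¹(3) = 15.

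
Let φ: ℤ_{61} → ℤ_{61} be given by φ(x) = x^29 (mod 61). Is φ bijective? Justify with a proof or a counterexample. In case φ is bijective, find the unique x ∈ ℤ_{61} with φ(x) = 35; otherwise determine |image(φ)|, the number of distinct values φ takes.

Since 61 is prime, the nonzero elements of ℤ_{61} form a cyclic group of order 60.
As gcd(29, 60) = 1, raising to the 29th power is a bijection on this group: if s^29 ≡ t^29 then (st^{−1})^29 = 1, and the only element of order dividing gcd(29, 60) = 1 is 1, so s = t.
With φ(0) = 0 this makes φ injective on all of ℤ_{61}, hence bijective (finite equal-size domain and codomain). In particular φ is bijective.
Since φ is bijective, we find the preimage of 35. The inverse of x ↦ x^29 on (ℤ_{61})^× is x ↦ x^29, because 29·29 = 841 = 14·60 + 1 ≡ 1 (mod 60) and x^{60} = 1 for x ≠ 0 (Fermat). So φ⁻¹(35) = 35^29 mod 61.
Repeated squaring mod 61: 35^1 ≡ 35, 35^2 ≡ 35² = 1225 ≡ 5, 35^4 ≡ 5² = 25, 35^8 ≡ 25² = 625 ≡ 15, 35^16 ≡ 15² = 225 ≡ 42. Since 29 = 16 + 8 + 4 + 1, 35^29 ≡ 42·15·25·35: 42·15 = 630 ≡ 20, then 20·25 = 500 ≡ 12, then 12·35 = 420 ≡ 54. So 35^29 ≡ 54 (mod 61).
Hence φ⁻¹(35) = 54.

54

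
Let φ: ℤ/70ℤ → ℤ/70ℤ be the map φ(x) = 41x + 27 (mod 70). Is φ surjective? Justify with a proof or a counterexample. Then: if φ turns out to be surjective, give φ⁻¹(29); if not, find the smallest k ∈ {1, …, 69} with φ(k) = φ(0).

12

By definition, φ is surjective if every y in the codomain equals φ(x) for some x in the domain.
Since gcd(41, 70) = 1, 41 is invertible modulo 70. Euclid's algorithm: 70 = 1·41 + 29, 41 = 1·29 + 12, 29 = 2·12 + 5, 12 = 2·5 + 2, 5 = 2·2 + 1; back-substituting gives 1 = 41·41 − 24·70, so 41⁻¹ ≡ 41 (mod 70).
Then y ↦ 41(y − 27) is a two-sided inverse to φ, so every y ∈ ℤ/70ℤ has a preimage.
So φ is surjective.
Since φ is surjective, we compute φ⁻¹(29): solve 41x + 27 ≡ 29 (mod 70), i.e. 41x ≡ 2 (mod 70).
Multiplying by 41⁻¹ = 41 gives x ≡ 41·2 = 82 = 1·70 + 12 ≡ 12 (mod 70).
Check: φ(12) = 41·12 + 27 = 519 = 7·70 + 29 ≡ 29 (mod 70).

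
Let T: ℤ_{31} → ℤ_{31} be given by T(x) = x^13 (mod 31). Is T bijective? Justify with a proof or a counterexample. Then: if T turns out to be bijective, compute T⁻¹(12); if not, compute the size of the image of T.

Since 31 is prime, the nonzero elements of ℤ_{31} form a cyclic group of order 30.
As gcd(13, 30) = 1, raising to the 13th power is a bijection on this group: if u^13 ≡ v^13 then (uv^{−1})^13 = 1, and the only element of order dividing gcd(13, 30) = 1 is 1, so u = v.
With T(0) = 0 this makes T injective on all of ℤ_{31}, hence bijective (finite equal-size domain and codomain). In particular T is bijective.
Since T is bijective, we find the preimage of 12. The inverse of x ↦ x^13 on (ℤ_{31})^× is x ↦ x^7, because 13·7 = 91 = 3·30 + 1 ≡ 1 (mod 30) and x^{30} = 1 for x ≠ 0 (Fermat). So T⁻¹(12) = 12^7 mod 31.
Repeated squaring mod 31: 12^1 ≡ 12, 12^2 ≡ 12² = 144 ≡ 20, 12^4 ≡ 20² = 400 ≡ 28. Since 7 = 4 + 2 + 1, 12^7 ≡ 28·20·12: 28·20 = 560 ≡ 2, then 2·12 = 24. So 12^7 ≡ 24 (mod 31).
Hence T⁻¹(12) = 24.

24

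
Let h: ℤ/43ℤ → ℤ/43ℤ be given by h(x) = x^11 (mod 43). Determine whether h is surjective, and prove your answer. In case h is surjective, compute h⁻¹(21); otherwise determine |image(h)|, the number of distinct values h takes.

11

Since 43 is prime, the nonzero elements of ℤ/43ℤ form a cyclic group of order 42.
As gcd(11, 42) = 1, raising to the 11th power is a bijection on this group: if a^11 ≡ b^11 then (ab^{−1})^11 = 1, and the only element of order dividing gcd(11, 42) = 1 is 1, so a = b.
With h(0) = 0 this makes h injective on all of ℤ/43ℤ, hence bijective (finite equal-size domain and codomain). In particular h is surjective.
Since h is surjective, we find the preimage of 21. The inverse of x ↦ x^11 on (ℤ/43ℤ)^× is x ↦ x^23, because 11·23 = 253 = 6·42 + 1 ≡ 1 (mod 42) and x^{42} = 1 for x ≠ 0 (Fermat). So h⁻¹(21) = 21^23 mod 43.
Repeated squaring mod 43: 21^1 ≡ 21, 21^2 ≡ 21² = 441 ≡ 11, 21^4 ≡ 11² = 121 ≡ 35, 21^8 ≡ 35² = 1225 ≡ 21, 21^16 ≡ 21² = 441 ≡ 11. Since 23 = 16 + 4 + 2 + 1, 21^23 ≡ 11·35·11·21: 11·35 = 385 ≡ 41, then 41·11 = 451 ≡ 21, then 21·21 = 441 ≡ 11. So 21^23 ≡ 11 (mod 43).
Hence h⁻¹(21) = 11.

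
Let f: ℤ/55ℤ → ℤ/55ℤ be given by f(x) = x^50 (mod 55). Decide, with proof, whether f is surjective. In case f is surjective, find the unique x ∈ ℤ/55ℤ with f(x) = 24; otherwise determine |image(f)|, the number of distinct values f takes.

6

f(2): Repeated squaring mod 55: 2^1 ≡ 2, 2^2 ≡ 2² = 4, 2^4 ≡ 4² = 16, 2^8 ≡ 16² = 256 ≡ 36, 2^16 ≡ 36² = 1296 ≡ 31, 2^32 ≡ 31² = 961 ≡ 26. Since 50 = 32 + 16 + 2, 2^50 ≡ 26·31·4: 26·31 = 806 ≡ 36, then 36·4 = 144 ≡ 34. So 2^50 ≡ 34 (mod 55).
f(3): Repeated squaring mod 55: 3^1 ≡ 3, 3^2 ≡ 3² = 9, 3^4 ≡ 9² = 81 ≡ 26, 3^8 ≡ 26² = 676 ≡ 16, 3^16 ≡ 16² = 256 ≡ 36, 3^32 ≡ 36² = 1296 ≡ 31. Since 50 = 32 + 16 + 2, 3^50 ≡ 31·36·9: 31·36 = 1116 ≡ 16, then 16·9 = 144 ≡ 34. So 3^50 ≡ 34 (mod 55).
So f(2) = f(3) = 34 while 2 ≠ 3, so f is not injective.
A non-injective map from the 55-element set ℤ/55ℤ to itself takes at most 54 distinct values, so it cannot be surjective. Therefore f is not surjective.
Since f is not surjective, we determine |image(f)|. Computing x^50 mod 55 for each x (by repeated squaring, reducing mod 55 at every step), the values f(0), f(1), …, f(54) are: 0, 1, 34, 34, 1, 45, 1, 34, 34, 1, 45, 11, 34, 34, 1, 45, 1, 34, 34, 1, 45, 1, 44, 34, 1, 45, 1, 34, 34, 1, 45, 1, 34, 44, 1, 45, 1, 34, 34, 1, 45, 1, 34, 34, 11, 45, 1, 34, 34, 1, 45, 1, 34, 34, 1.
The distinct values are {0, 1, 11, 34, 44, 45}; there are 6 of them.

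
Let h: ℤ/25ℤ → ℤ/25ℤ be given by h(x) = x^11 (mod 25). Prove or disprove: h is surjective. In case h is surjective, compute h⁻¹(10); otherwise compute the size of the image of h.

h(0) = 0^11 = 0.
h(5): Repeated squaring mod 25: 5^1 ≡ 5, 5^2 ≡ 5² = 25 ≡ 0, 5^4 ≡ 0² = 0, 5^8 ≡ 0² = 0. Since 11 = 8 + 2 + 1, 5^11 ≡ 0·0·5: 0·0 = 0, then 0·5 = 0. So 5^11 ≡ 0 (mod 25).
So h(0) = h(5) = 0 while 0 ≠ 5, therefore h is not injective.
A non-injective map from the 25-element set ℤ/25ℤ to itself takes at most 24 distinct values, so it cannot be surjective. So h is not surjective.
Since h is not surjective, we determine |image(h)|. Computing x^11 mod 25 for each x (by repeated squaring, reducing mod 25 at every step), the values h(0), h(1), …, h(24) are: 0, 1, 23, 22, 4, 0, 6, 18, 17, 9, 0, 11, 13, 12, 14, 0, 16, 8, 7, 19, 0, 21, 3, 2, 24.
The distinct values are {0, 1, 2, 3, 4, 6, 7, 8, 9, 11, 12, 13, 14, 16, 17, 18, 19, 21, 22, 23, 24}; there are 21 of them.

21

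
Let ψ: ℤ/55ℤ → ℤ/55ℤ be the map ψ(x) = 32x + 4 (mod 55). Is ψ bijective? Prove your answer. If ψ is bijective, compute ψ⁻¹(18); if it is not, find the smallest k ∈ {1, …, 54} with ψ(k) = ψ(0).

52

If ψ(a) = ψ(b), then 32a ≡ 32b (mod 55). Because gcd(32, 55) = 1, we may cancel 32 to get a ≡ b (mod 55).
We now compute 32⁻¹ mod 55 explicitly. Euclid's algorithm: 55 = 1·32 + 23, 32 = 1·23 + 9, 23 = 2·9 + 5, 9 = 1·5 + 4, 5 = 1·4 + 1; back-substituting gives 1 = 43·32 − 25·55, so 32⁻¹ ≡ 43 (mod 55).
Then y ↦ 43(y − 4) is a two-sided inverse to ψ, so every y ∈ ℤ/55ℤ has a preimage.
So ψ is bijective.
Since ψ is bijective, we compute ψ⁻¹(18): solve 32x + 4 ≡ 18 (mod 55), i.e. 32x ≡ 14 (mod 55).
Multiplying by 32⁻¹ = 43 gives x ≡ 43·14 = 602 = 10·55 + 52 ≡ 52 (mod 55).
Check: ψ(52) = 32·52 + 4 = 1668 = 30·55 + 18 ≡ 18 (mod 55).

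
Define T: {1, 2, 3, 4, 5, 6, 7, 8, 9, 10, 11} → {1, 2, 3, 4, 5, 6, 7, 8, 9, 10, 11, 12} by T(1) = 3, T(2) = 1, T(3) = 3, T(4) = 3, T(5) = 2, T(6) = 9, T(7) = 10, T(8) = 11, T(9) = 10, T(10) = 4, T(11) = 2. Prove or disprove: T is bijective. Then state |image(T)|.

7

T(1) = 3 = T(3) with 1 ≠ 3, so T is not injective, hence not bijective.
The image of T is {1, 2, 3, 4, 9, 10, 11}, which has 7 elements.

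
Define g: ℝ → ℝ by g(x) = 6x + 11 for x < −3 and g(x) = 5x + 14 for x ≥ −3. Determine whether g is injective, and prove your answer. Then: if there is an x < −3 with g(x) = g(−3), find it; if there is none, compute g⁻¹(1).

-13/5

Both pieces are strictly increasing (slopes 6 and 5), so each is injective on its own interval.
The left piece maps (−∞, −3) onto (−∞, −7); the right piece maps [−3, ∞) onto [−1, ∞).
These images are disjoint, so no value is attained by both pieces. So g is injective.
Because the two images are disjoint, no x < −3 has g(x) = g(−3), so we compute g⁻¹(1): 1 lies in [−1, ∞), so solve 5x + 14 = 1: x = (1 − 14)/5 = −13/5.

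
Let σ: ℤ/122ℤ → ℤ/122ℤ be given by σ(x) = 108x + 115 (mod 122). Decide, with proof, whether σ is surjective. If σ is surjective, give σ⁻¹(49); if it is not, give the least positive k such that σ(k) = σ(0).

By definition, surjectivity means every element of the codomain has a preimage under σ.
Since gcd(108, 122) = 2, we have 108x ≡ 0 (mod 2) for all x, so σ(x) ≡ 1 (mod 2).
But 0 ≢ 1 (mod 2), so 0 ∈ ℤ/122ℤ has no preimage. Hence σ is not surjective.
Since σ is not surjective, we find the least positive k with σ(k) = σ(0): this means 108k ≡ 0 (mod 122), i.e. 122 ∣ 108k. Since gcd(108, 122) = 2, dividing through by 2 this holds exactly when 61 ∣ 54k, and as gcd(54, 61) = 1, exactly when 61 ∣ k.
The smallest positive such k is 61.

61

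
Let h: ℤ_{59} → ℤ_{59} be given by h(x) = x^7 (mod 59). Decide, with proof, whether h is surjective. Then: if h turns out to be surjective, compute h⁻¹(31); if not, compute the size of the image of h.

Since 59 is prime, the nonzero elements of ℤ_{59} form a cyclic group of order 58.
As gcd(7, 58) = 1, raising to the 7th power is a bijection on this group: if u^7 ≡ v^7 then (uv^{−1})^7 = 1, and the only element of order dividing gcd(7, 58) = 1 is 1, so u = v.
With h(0) = 0 this makes h injective on all of ℤ_{59}, hence bijective (finite equal-size domain and codomain). In particular h is surjective.
Since h is surjective, we find the preimage of 31. The inverse of x ↦ x^7 on (ℤ_{59})^× is x ↦ x^25, because 7·25 = 175 = 3·58 + 1 ≡ 1 (mod 58) and x^{58} = 1 for x ≠ 0 (Fermat). So h⁻¹(31) = 31^25 mod 59.
Repeated squaring mod 59: 31^1 ≡ 31, 31^2 ≡ 31² = 961 ≡ 17, 31^4 ≡ 17² = 289 ≡ 53, 31^8 ≡ 53² = 2809 ≡ 36, 31^16 ≡ 36² = 1296 ≡ 57. Since 25 = 16 + 8 + 1, 31^25 ≡ 57·36·31: 57·36 = 2052 ≡ 46, then 46·31 = 1426 ≡ 10. So 31^25 ≡ 10 (mod 59).
Hence h⁻¹(31) = 10.

10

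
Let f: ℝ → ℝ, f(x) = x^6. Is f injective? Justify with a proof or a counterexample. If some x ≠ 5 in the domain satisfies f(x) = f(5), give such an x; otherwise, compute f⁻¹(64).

-5

f(5) = 15625 = (−5)^6 = f(−5) (since 6 is even), with 5 ≠ −5. So f is not injective.
For the follow-up, such an x exists: taking x = −5 ∈ ℝ gives f(−5) = 15625 = f(5) with −5 ≠ 5.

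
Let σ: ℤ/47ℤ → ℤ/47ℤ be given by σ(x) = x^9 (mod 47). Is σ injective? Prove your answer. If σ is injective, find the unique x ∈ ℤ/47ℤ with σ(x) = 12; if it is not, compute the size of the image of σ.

37

Since 47 is prime, the nonzero elements of ℤ/47ℤ form a cyclic group of order 46.
As gcd(9, 46) = 1, raising to the 9th power is a bijection on this group: if u^9 ≡ v^9 then (uv^{−1})^9 = 1, and the only element of order dividing gcd(9, 46) = 1 is 1, so u = v.
With σ(0) = 0 this makes σ injective on all of ℤ/47ℤ, hence bijective (finite equal-size domain and codomain). In particular σ is injective.
Since σ is injective, we find the preimage of 12. The inverse of x ↦ x^9 on (ℤ/47ℤ)^× is x ↦ x^41, because 9·41 = 369 = 8·46 + 1 ≡ 1 (mod 46) and x^{46} = 1 for x ≠ 0 (Fermat). So σ⁻¹(12) = 12^41 mod 47.
Repeated squaring mod 47: 12^1 ≡ 12, 12^2 ≡ 12² = 144 ≡ 3, 12^4 ≡ 3² = 9, 12^8 ≡ 9² = 81 ≡ 34, 12^16 ≡ 34² = 1156 ≡ 28, 12^32 ≡ 28² = 784 ≡ 32. Since 41 = 32 + 8 + 1, 12^41 ≡ 32·34·12: 32·34 = 1088 ≡ 7, then 7·12 = 84 ≡ 37. So 12^41 ≡ 37 (mod 47).
Hence σ⁻¹(12) = 37.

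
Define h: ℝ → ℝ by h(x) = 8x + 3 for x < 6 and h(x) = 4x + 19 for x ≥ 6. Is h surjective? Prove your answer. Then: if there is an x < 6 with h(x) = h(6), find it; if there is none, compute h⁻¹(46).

Both pieces are strictly increasing (slopes 8 and 4), so each is injective on its own interval.
The left piece maps (−∞, 6) onto (−∞, 51); the right piece maps [6, ∞) onto [43, ∞).
The union (−∞, 51) ∪ [43, ∞) covers ℝ, so h is surjective.
For the follow-up: the images overlap, so an x < 6 with h(x) = h(6) exists. h(6) = 43; solving 8x + 3 = 43 for x < 6 gives x = (43 − 3)/8 = 5.

5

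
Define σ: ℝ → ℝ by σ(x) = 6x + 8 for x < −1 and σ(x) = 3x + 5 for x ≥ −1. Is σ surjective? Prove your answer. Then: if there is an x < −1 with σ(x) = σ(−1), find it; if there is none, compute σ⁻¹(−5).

Both pieces are strictly increasing (slopes 6 and 3), so each is injective on its own interval.
The left piece maps (−∞, −1) onto (−∞, 2); the right piece maps [−1, ∞) onto [2, ∞).
These images together cover ℝ, so σ is surjective.
Because the two images are disjoint, no x < −1 has σ(x) = σ(−1), so we compute σ⁻¹(−5): −5 lies in (−∞, 2), so solve 6x + 8 = −5: x = (−5 − 8)/6 = −13/6.

-13/6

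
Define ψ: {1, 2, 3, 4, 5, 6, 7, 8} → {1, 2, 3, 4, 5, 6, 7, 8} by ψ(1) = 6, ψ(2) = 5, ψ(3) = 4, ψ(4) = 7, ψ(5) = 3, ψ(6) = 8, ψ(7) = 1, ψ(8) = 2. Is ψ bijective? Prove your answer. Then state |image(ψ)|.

The values 6, 5, 4, 7, 3, 8, 1, 2 are a permutation of {1, 2, 3, 4, 5, 6, 7, 8}: each element appears exactly once.
So ψ is injective and surjective, hence bijective.
The image of ψ is {1, 2, 3, 4, 5, 6, 7, 8}, which has 8 elements.

8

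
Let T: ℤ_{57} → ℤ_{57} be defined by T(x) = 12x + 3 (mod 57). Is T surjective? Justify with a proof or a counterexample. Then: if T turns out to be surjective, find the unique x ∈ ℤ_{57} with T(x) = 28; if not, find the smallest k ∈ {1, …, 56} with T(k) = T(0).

Since gcd(12, 57) = 3, we have 12x ≡ 0 (mod 3) for all x, so T(x) ≡ 0 (mod 3).
But 1 ≢ 0 (mod 3), so 1 ∈ ℤ_{57} has no preimage. So T is not surjective.
Since T is not surjective, we find the least positive k with T(k) = T(0): this means 12k ≡ 0 (mod 57), i.e. 57 ∣ 12k. Since gcd(12, 57) = 3, dividing through by 3 this holds exactly when 19 ∣ 4k, and as gcd(4, 19) = 1, exactly when 19 ∣ k.
The smallest positive such k is 19.

19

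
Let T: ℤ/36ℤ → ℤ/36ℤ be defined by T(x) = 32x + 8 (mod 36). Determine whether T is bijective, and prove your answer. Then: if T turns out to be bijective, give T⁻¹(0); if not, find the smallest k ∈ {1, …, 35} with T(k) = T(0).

9

Recall that T is injective when T(a) = T(b) forces a = b.
We have gcd(32, 36) = 4 > 1. Taking a = 0 and b = 9: T(0) = 8 and T(9) = 32·9 + 8 = 296 ≡ 8 (mod 36).
So T(0) = T(9) while 0 ≠ 9, so T is not injective, hence not bijective.
Since T is not bijective, we find the least positive k with T(k) = T(0): this means 32k ≡ 0 (mod 36), i.e. 36 ∣ 32k. Since gcd(32, 36) = 4, dividing through by 4 this holds exactly when 9 ∣ 8k, and as gcd(8, 9) = 1, exactly when 9 ∣ k.
The smallest positive such k is 9.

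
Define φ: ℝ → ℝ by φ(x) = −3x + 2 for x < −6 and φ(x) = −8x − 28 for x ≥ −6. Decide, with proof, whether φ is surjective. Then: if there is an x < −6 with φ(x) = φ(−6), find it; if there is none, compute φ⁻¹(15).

Both pieces are strictly decreasing (slopes −3 and −8), so each is injective on its own interval.
The left piece maps (−∞, −6) onto (20, ∞); the right piece maps [−6, ∞) onto (−∞, 20].
These images together cover ℝ, so φ is surjective.
Because the two images are disjoint, no x < −6 has φ(x) = φ(−6), so we compute φ⁻¹(15): 15 lies in (−∞, 20], so solve −8x − 28 = 15: x = (15 + 28)/(−8) = −43/8.

-43/8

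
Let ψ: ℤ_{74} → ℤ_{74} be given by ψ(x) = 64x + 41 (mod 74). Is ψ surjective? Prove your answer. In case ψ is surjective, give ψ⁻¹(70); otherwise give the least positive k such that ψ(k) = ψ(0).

Since gcd(64, 74) = 2, we have 64x ≡ 0 (mod 2) for all x, so ψ(x) ≡ 1 (mod 2).
But 0 ≢ 1 (mod 2), so 0 ∈ ℤ_{74} has no preimage. Thus ψ is not surjective.
Since ψ is not surjective, we find the least positive k with ψ(k) = ψ(0): this means 64k ≡ 0 (mod 74), i.e. 74 ∣ 64k. Since gcd(64, 74) = 2, dividing through by 2 this holds exactly when 37 ∣ 32k, and as gcd(32, 37) = 1, exactly when 37 ∣ k.
The smallest positive such k is 37.

37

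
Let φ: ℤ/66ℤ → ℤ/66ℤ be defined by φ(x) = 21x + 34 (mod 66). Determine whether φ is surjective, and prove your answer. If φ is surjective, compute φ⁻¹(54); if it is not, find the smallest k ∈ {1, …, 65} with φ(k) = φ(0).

Since gcd(21, 66) = 3, we have 21x ≡ 0 (mod 3) for all x, so φ(x) ≡ 1 (mod 3).
But 0 ≢ 1 (mod 3), so 0 ∈ ℤ/66ℤ has no preimage. Thus φ is not surjective.
Since φ is not surjective, we find the least positive k with φ(k) = φ(0): this means 21k ≡ 0 (mod 66), i.e. 66 ∣ 21k. Since gcd(21, 66) = 3, dividing through by 3 this holds exactly when 22 ∣ 7k, and as gcd(7, 22) = 1, exactly when 22 ∣ k.
The smallest positive such k is 22.

22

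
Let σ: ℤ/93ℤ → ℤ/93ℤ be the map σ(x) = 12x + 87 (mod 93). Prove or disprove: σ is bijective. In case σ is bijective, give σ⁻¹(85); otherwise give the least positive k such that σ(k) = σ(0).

31

Recall: injectivity means: for all x_1, x_2 in the domain, σ(x_1) = σ(x_2) implies x_1 = x_2.
We have gcd(12, 93) = 3 > 1. Taking x_1 = 0 and x_2 = 31: σ(0) = 87 and σ(31) = 12·31 + 87 = 459 ≡ 87 (mod 93).
So σ(0) = σ(31) while 0 ≠ 31, so σ is not injective, hence not bijective.
Since σ is not bijective, we find the least positive k with σ(k) = σ(0): this means 12k ≡ 0 (mod 93), i.e. 93 ∣ 12k. Since gcd(12, 93) = 3, dividing through by 3 this holds exactly when 31 ∣ 4k, and as gcd(4, 31) = 1, exactly when 31 ∣ k.
The smallest positive such k is 31.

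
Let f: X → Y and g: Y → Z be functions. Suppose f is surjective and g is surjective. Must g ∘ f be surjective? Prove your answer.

Let c ∈ Z. Since g is surjective, there is b ∈ Y with g(b) = c. Since f is surjective, there is a ∈ X with f(a) = b.
Then (g ∘ f)(a) = g(b) = c. Therefore g ∘ f is surjective.

surjective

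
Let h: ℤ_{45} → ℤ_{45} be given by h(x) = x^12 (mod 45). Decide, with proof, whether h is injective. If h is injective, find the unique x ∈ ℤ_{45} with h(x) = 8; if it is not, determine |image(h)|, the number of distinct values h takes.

4

h(1) = 1^12 = 1.
h(2): Repeated squaring mod 45: 2^1 ≡ 2, 2^2 ≡ 2² = 4, 2^4 ≡ 4² = 16, 2^8 ≡ 16² = 256 ≡ 31. Since 12 = 8 + 4, 2^12 ≡ 31·16: 31·16 = 496 ≡ 1. So 2^12 ≡ 1 (mod 45).
So h(1) = h(2) = 1 while 1 ≠ 2, hence h is not injective.
Since h is not injective, we determine |image(h)|. Computing x^12 mod 45 for each x (by repeated squaring, reducing mod 45 at every step), the values h(0), h(1), …, h(44) are: 0, 1, 1, 36, 1, 10, 36, 1, 1, 36, 10, 1, 36, 1, 1, 0, 1, 1, 36, 1, 10, 36, 1, 1, 36, 10, 1, 36, 1, 1, 0, 1, 1, 36, 1, 10, 36, 1, 1, 36, 10, 1, 36, 1, 1.
The distinct values are {0, 1, 10, 36}; there are 4 of them.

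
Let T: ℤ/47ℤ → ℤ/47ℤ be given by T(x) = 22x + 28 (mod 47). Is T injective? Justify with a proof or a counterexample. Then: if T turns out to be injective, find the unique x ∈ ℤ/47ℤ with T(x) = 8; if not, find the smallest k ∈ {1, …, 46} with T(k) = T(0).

Recall: T is injective when T(a) = T(b) forces a = b.
Suppose T(a) = T(b) in ℤ/47ℤ. Then 22a + 28 ≡ 22b + 28 (mod 47), thus 22(a − b) ≡ 0 (mod 47).
Since gcd(22, 47) = 1, 22 is invertible modulo 47, so a − b ≡ 0 (mod 47), i.e. a = b.
Hence T is injective.
We now compute 22⁻¹ mod 47 explicitly. Euclid's algorithm: 47 = 2·22 + 3, 22 = 7·3 + 1; back-substituting gives 1 = 15·22 − 7·47, so 22⁻¹ ≡ 15 (mod 47).
Since T is injective, we find T⁻¹(8): we need 22x ≡ 8 − 28 ≡ 27 (mod 47). Using 22⁻¹ = 15: x ≡ 15·27 = 405 = 8·47 + 29, so x = 29.
Check: T(29) = 22·29 + 28 = 666 = 14·47 + 8 ≡ 8 (mod 47).

29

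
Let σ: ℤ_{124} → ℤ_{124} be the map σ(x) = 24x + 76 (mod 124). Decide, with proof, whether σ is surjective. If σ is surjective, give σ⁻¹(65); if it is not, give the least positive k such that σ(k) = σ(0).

Since gcd(24, 124) = 4, we have 24x ≡ 0 (mod 4) for all x, so σ(x) ≡ 0 (mod 4).
But 1 ≢ 0 (mod 4), so 1 ∈ ℤ_{124} has no preimage. So σ is not surjective.
Since σ is not surjective, we find the least positive k with σ(k) = σ(0): this means 24k ≡ 0 (mod 124), i.e. 124 ∣ 24k. Since gcd(24, 124) = 4, dividing through by 4 this holds exactly when 31 ∣ 6k, and as gcd(6, 31) = 1, exactly when 31 ∣ k.
The smallest positive such k is 31.

31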